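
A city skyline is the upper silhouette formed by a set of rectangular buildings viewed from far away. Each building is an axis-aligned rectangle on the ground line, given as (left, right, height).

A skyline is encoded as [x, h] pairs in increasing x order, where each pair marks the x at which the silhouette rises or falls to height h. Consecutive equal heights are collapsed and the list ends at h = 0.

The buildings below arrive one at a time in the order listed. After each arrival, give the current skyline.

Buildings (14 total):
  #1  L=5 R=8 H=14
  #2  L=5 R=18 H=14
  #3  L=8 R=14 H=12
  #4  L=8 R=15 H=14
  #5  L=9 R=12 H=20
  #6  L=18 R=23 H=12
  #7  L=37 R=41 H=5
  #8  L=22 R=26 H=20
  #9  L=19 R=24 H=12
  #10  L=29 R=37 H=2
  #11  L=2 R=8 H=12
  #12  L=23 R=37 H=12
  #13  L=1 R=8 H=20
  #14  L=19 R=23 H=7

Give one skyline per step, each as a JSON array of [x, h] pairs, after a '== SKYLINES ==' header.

== SKYLINES ==
[[5,14],[8,0]]
[[5,14],[18,0]]
[[5,14],[18,0]]
[[5,14],[18,0]]
[[5,14],[9,20],[12,14],[18,0]]
[[5,14],[9,20],[12,14],[18,12],[23,0]]
[[5,14],[9,20],[12,14],[18,12],[23,0],[37,5],[41,0]]
[[5,14],[9,20],[12,14],[18,12],[22,20],[26,0],[37,5],[41,0]]
[[5,14],[9,20],[12,14],[18,12],[22,20],[26,0],[37,5],[41,0]]
[[5,14],[9,20],[12,14],[18,12],[22,20],[26,0],[29,2],[37,5],[41,0]]
[[2,12],[5,14],[9,20],[12,14],[18,12],[22,20],[26,0],[29,2],[37,5],[41,0]]
[[2,12],[5,14],[9,20],[12,14],[18,12],[22,20],[26,12],[37,5],[41,0]]
[[1,20],[8,14],[9,20],[12,14],[18,12],[22,20],[26,12],[37,5],[41,0]]
[[1,20],[8,14],[9,20],[12,14],[18,12],[22,20],[26,12],[37,5],[41,0]]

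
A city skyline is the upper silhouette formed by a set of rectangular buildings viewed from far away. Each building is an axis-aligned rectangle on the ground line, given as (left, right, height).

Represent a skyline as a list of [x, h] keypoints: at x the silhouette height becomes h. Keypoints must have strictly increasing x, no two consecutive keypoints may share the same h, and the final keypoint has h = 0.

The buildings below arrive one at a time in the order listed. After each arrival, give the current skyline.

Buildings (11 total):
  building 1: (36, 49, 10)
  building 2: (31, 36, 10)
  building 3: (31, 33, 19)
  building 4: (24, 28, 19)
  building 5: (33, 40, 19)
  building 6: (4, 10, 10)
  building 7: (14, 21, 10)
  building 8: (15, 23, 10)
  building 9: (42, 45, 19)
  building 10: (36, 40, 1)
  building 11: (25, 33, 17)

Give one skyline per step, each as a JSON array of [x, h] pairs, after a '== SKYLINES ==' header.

== SKYLINES ==
[[36,10],[49,0]]
[[31,10],[49,0]]
[[31,19],[33,10],[49,0]]
[[24,19],[28,0],[31,19],[33,10],[49,0]]
[[24,19],[28,0],[31,19],[40,10],[49,0]]
[[4,10],[10,0],[24,19],[28,0],[31,19],[40,10],[49,0]]
[[4,10],[10,0],[14,10],[21,0],[24,19],[28,0],[31,19],[40,10],[49,0]]
[[4,10],[10,0],[14,10],[23,0],[24,19],[28,0],[31,19],[40,10],[49,0]]
[[4,10],[10,0],[14,10],[23,0],[24,19],[28,0],[31,19],[40,10],[42,19],[45,10],[49,0]]
[[4,10],[10,0],[14,10],[23,0],[24,19],[28,0],[31,19],[40,10],[42,19],[45,10],[49,0]]
[[4,10],[10,0],[14,10],[23,0],[24,19],[28,17],[31,19],[40,10],[42,19],[45,10],[49,0]]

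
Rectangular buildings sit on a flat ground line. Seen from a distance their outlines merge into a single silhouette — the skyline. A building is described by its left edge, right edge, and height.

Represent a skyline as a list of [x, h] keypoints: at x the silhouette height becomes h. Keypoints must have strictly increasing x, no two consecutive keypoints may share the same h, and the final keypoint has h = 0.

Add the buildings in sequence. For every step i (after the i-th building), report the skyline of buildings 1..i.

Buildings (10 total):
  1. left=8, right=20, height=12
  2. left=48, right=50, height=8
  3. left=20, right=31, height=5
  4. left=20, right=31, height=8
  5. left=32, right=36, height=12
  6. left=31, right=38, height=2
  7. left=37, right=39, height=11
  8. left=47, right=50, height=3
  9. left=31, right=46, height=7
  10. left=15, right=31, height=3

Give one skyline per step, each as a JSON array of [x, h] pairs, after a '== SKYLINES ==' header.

== SKYLINES ==
[[8,12],[20,0]]
[[8,12],[20,0],[48,8],[50,0]]
[[8,12],[20,5],[31,0],[48,8],[50,0]]
[[8,12],[20,8],[31,0],[48,8],[50,0]]
[[8,12],[20,8],[31,0],[32,12],[36,0],[48,8],[50,0]]
[[8,12],[20,8],[31,2],[32,12],[36,2],[38,0],[48,8],[50,0]]
[[8,12],[20,8],[31,2],[32,12],[36,2],[37,11],[39,0],[48,8],[50,0]]
[[8,12],[20,8],[31,2],[32,12],[36,2],[37,11],[39,0],[47,3],[48,8],[50,0]]
[[8,12],[20,8],[31,7],[32,12],[36,7],[37,11],[39,7],[46,0],[47,3],[48,8],[50,0]]
[[8,12],[20,8],[31,7],[32,12],[36,7],[37,11],[39,7],[46,0],[47,3],[48,8],[50,0]]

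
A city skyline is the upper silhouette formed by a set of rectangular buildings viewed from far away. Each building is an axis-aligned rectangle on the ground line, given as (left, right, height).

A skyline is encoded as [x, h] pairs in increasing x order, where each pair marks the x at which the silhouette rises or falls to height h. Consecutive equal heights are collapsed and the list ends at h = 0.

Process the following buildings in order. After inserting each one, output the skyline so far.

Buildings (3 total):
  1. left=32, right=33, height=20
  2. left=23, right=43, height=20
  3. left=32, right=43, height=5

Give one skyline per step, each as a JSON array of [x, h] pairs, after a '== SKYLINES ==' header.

== SKYLINES ==
[[32,20],[33,0]]
[[23,20],[43,0]]
[[23,20],[43,0]]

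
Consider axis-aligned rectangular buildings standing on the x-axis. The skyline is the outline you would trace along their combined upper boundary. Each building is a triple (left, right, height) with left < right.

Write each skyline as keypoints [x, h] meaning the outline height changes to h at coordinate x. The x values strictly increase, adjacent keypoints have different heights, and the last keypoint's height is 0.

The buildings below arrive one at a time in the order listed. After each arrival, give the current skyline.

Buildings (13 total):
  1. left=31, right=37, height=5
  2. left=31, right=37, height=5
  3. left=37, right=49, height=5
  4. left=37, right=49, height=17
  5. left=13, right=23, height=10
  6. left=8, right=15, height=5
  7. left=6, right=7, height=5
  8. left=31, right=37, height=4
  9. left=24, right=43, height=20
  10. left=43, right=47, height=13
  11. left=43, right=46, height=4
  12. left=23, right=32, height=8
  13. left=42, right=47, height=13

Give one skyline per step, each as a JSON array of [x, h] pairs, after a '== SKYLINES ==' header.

== SKYLINES ==
[[31,5],[37,0]]
[[31,5],[37,0]]
[[31,5],[49,0]]
[[31,5],[37,17],[49,0]]
[[13,10],[23,0],[31,5],[37,17],[49,0]]
[[8,5],[13,10],[23,0],[31,5],[37,17],[49,0]]
[[6,5],[7,0],[8,5],[13,10],[23,0],[31,5],[37,17],[49,0]]
[[6,5],[7,0],[8,5],[13,10],[23,0],[31,5],[37,17],[49,0]]
[[6,5],[7,0],[8,5],[13,10],[23,0],[24,20],[43,17],[49,0]]
[[6,5],[7,0],[8,5],[13,10],[23,0],[24,20],[43,17],[49,0]]
[[6,5],[7,0],[8,5],[13,10],[23,0],[24,20],[43,17],[49,0]]
[[6,5],[7,0],[8,5],[13,10],[23,8],[24,20],[43,17],[49,0]]
[[6,5],[7,0],[8,5],[13,10],[23,8],[24,20],[43,17],[49,0]]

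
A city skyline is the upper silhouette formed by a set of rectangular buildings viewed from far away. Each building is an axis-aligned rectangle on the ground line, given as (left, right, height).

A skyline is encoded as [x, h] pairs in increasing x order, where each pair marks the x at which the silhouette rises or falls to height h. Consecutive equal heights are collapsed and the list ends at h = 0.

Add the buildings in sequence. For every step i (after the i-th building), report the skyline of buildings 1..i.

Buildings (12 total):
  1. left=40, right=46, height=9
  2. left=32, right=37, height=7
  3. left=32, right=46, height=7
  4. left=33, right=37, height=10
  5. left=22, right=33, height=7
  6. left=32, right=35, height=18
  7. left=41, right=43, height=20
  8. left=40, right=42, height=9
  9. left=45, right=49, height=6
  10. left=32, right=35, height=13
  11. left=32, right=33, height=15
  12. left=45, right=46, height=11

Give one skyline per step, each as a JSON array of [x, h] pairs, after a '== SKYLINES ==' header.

== SKYLINES ==
[[40,9],[46,0]]
[[32,7],[37,0],[40,9],[46,0]]
[[32,7],[40,9],[46,0]]
[[32,7],[33,10],[37,7],[40,9],[46,0]]
[[22,7],[33,10],[37,7],[40,9],[46,0]]
[[22,7],[32,18],[35,10],[37,7],[40,9],[46,0]]
[[22,7],[32,18],[35,10],[37,7],[40,9],[41,20],[43,9],[46,0]]
[[22,7],[32,18],[35,10],[37,7],[40,9],[41,20],[43,9],[46,0]]
[[22,7],[32,18],[35,10],[37,7],[40,9],[41,20],[43,9],[46,6],[49,0]]
[[22,7],[32,18],[35,10],[37,7],[40,9],[41,20],[43,9],[46,6],[49,0]]
[[22,7],[32,18],[35,10],[37,7],[40,9],[41,20],[43,9],[46,6],[49,0]]
[[22,7],[32,18],[35,10],[37,7],[40,9],[41,20],[43,9],[45,11],[46,6],[49,0]]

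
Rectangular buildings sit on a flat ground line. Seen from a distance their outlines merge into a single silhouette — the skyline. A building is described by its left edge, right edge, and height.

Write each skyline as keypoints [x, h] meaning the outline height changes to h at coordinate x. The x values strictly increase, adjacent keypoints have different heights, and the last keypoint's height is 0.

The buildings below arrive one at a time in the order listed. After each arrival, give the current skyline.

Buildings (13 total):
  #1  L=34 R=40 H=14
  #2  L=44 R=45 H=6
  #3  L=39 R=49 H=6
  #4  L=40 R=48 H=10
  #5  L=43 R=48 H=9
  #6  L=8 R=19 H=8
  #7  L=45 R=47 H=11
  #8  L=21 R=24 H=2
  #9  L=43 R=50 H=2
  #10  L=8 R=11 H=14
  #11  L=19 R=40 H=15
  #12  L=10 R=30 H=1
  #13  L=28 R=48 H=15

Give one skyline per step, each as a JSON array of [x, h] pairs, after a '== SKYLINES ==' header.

== SKYLINES ==
[[34,14],[40,0]]
[[34,14],[40,0],[44,6],[45,0]]
[[34,14],[40,6],[49,0]]
[[34,14],[40,10],[48,6],[49,0]]
[[34,14],[40,10],[48,6],[49,0]]
[[8,8],[19,0],[34,14],[40,10],[48,6],[49,0]]
[[8,8],[19,0],[34,14],[40,10],[45,11],[47,10],[48,6],[49,0]]
[[8,8],[19,0],[21,2],[24,0],[34,14],[40,10],[45,11],[47,10],[48,6],[49,0]]
[[8,8],[19,0],[21,2],[24,0],[34,14],[40,10],[45,11],[47,10],[48,6],[49,2],[50,0]]
[[8,14],[11,8],[19,0],[21,2],[24,0],[34,14],[40,10],[45,11],[47,10],[48,6],[49,2],[50,0]]
[[8,14],[11,8],[19,15],[40,10],[45,11],[47,10],[48,6],[49,2],[50,0]]
[[8,14],[11,8],[19,15],[40,10],[45,11],[47,10],[48,6],[49,2],[50,0]]
[[8,14],[11,8],[19,15],[48,6],[49,2],[50,0]]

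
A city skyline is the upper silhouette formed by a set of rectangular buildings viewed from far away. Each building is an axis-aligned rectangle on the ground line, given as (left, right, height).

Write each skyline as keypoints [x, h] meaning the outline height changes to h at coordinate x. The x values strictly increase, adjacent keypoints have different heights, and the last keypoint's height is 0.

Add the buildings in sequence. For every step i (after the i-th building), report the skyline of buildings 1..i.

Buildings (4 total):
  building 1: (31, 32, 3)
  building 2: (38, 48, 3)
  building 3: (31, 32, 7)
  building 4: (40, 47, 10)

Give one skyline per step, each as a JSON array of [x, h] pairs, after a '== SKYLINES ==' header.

== SKYLINES ==
[[31,3],[32,0]]
[[31,3],[32,0],[38,3],[48,0]]
[[31,7],[32,0],[38,3],[48,0]]
[[31,7],[32,0],[38,3],[40,10],[47,3],[48,0]]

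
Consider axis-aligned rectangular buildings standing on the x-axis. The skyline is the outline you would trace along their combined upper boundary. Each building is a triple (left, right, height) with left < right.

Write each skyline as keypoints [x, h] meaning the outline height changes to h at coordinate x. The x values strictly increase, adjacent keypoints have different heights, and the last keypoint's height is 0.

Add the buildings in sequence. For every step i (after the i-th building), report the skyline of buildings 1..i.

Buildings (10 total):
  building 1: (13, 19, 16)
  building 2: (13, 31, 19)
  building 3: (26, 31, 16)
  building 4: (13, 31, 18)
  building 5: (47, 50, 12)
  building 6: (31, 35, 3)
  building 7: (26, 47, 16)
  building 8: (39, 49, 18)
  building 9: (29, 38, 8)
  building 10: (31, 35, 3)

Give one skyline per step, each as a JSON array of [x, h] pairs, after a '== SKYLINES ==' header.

== SKYLINES ==
[[13,16],[19,0]]
[[13,19],[31,0]]
[[13,19],[31,0]]
[[13,19],[31,0]]
[[13,19],[31,0],[47,12],[50,0]]
[[13,19],[31,3],[35,0],[47,12],[50,0]]
[[13,19],[31,16],[47,12],[50,0]]
[[13,19],[31,16],[39,18],[49,12],[50,0]]
[[13,19],[31,16],[39,18],[49,12],[50,0]]
[[13,19],[31,16],[39,18],[49,12],[50,0]]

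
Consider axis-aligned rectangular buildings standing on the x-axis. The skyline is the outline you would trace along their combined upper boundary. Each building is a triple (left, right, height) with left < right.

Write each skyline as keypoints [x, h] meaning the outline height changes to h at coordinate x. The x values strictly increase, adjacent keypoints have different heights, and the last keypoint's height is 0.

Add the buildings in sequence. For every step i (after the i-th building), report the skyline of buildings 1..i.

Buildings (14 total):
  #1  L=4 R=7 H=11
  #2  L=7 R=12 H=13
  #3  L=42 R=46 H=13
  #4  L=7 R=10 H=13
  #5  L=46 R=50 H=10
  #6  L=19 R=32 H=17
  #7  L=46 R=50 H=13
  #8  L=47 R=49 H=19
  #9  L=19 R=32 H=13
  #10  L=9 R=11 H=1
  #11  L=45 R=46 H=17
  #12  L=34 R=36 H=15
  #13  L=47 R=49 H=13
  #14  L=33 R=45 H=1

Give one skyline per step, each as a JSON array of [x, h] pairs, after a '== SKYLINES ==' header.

== SKYLINES ==
[[4,11],[7,0]]
[[4,11],[7,13],[12,0]]
[[4,11],[7,13],[12,0],[42,13],[46,0]]
[[4,11],[7,13],[12,0],[42,13],[46,0]]
[[4,11],[7,13],[12,0],[42,13],[46,10],[50,0]]
[[4,11],[7,13],[12,0],[19,17],[32,0],[42,13],[46,10],[50,0]]
[[4,11],[7,13],[12,0],[19,17],[32,0],[42,13],[50,0]]
[[4,11],[7,13],[12,0],[19,17],[32,0],[42,13],[47,19],[49,13],[50,0]]
[[4,11],[7,13],[12,0],[19,17],[32,0],[42,13],[47,19],[49,13],[50,0]]
[[4,11],[7,13],[12,0],[19,17],[32,0],[42,13],[47,19],[49,13],[50,0]]
[[4,11],[7,13],[12,0],[19,17],[32,0],[42,13],[45,17],[46,13],[47,19],[49,13],[50,0]]
[[4,11],[7,13],[12,0],[19,17],[32,0],[34,15],[36,0],[42,13],[45,17],[46,13],[47,19],[49,13],[50,0]]
[[4,11],[7,13],[12,0],[19,17],[32,0],[34,15],[36,0],[42,13],[45,17],[46,13],[47,19],[49,13],[50,0]]
[[4,11],[7,13],[12,0],[19,17],[32,0],[33,1],[34,15],[36,1],[42,13],[45,17],[46,13],[47,19],[49,13],[50,0]]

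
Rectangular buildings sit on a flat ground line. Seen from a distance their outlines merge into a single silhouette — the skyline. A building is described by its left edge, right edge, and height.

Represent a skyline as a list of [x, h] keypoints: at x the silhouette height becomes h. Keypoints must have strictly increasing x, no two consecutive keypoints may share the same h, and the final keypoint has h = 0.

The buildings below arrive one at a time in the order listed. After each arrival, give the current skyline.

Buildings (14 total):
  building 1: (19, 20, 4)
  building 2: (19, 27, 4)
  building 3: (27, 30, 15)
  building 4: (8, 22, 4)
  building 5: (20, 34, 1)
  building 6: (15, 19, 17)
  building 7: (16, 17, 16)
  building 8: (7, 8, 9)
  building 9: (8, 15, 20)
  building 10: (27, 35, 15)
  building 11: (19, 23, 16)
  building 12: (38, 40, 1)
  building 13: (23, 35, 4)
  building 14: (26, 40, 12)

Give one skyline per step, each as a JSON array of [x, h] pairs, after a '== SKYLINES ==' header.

== SKYLINES ==
[[19,4],[20,0]]
[[19,4],[27,0]]
[[19,4],[27,15],[30,0]]
[[8,4],[27,15],[30,0]]
[[8,4],[27,15],[30,1],[34,0]]
[[8,4],[15,17],[19,4],[27,15],[30,1],[34,0]]
[[8,4],[15,17],[19,4],[27,15],[30,1],[34,0]]
[[7,9],[8,4],[15,17],[19,4],[27,15],[30,1],[34,0]]
[[7,9],[8,20],[15,17],[19,4],[27,15],[30,1],[34,0]]
[[7,9],[8,20],[15,17],[19,4],[27,15],[35,0]]
[[7,9],[8,20],[15,17],[19,16],[23,4],[27,15],[35,0]]
[[7,9],[8,20],[15,17],[19,16],[23,4],[27,15],[35,0],[38,1],[40,0]]
[[7,9],[8,20],[15,17],[19,16],[23,4],[27,15],[35,0],[38,1],[40,0]]
[[7,9],[8,20],[15,17],[19,16],[23,4],[26,12],[27,15],[35,12],[40,0]]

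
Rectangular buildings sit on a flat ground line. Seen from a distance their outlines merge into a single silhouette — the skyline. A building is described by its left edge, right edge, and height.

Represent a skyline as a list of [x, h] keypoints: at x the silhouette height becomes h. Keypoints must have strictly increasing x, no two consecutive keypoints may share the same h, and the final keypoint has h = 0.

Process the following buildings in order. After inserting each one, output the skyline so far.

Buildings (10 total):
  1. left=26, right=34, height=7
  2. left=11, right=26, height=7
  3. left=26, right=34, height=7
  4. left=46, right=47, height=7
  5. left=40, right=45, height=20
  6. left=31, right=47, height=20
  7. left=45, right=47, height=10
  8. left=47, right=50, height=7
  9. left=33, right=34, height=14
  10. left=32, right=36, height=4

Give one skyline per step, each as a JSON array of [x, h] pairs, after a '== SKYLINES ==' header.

== SKYLINES ==
[[26,7],[34,0]]
[[11,7],[34,0]]
[[11,7],[34,0]]
[[11,7],[34,0],[46,7],[47,0]]
[[11,7],[34,0],[40,20],[45,0],[46,7],[47,0]]
[[11,7],[31,20],[47,0]]
[[11,7],[31,20],[47,0]]
[[11,7],[31,20],[47,7],[50,0]]
[[11,7],[31,20],[47,7],[50,0]]
[[11,7],[31,20],[47,7],[50,0]]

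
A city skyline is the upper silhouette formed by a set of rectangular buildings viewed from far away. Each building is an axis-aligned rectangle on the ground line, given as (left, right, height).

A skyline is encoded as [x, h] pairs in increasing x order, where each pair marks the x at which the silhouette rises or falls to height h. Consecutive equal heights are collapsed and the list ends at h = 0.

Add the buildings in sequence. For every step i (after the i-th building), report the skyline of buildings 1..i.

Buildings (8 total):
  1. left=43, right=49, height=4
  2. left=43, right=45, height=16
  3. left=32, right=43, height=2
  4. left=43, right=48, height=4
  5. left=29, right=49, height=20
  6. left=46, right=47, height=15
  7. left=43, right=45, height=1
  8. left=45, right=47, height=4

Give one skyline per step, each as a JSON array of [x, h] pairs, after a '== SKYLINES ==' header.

== SKYLINES ==
[[43,4],[49,0]]
[[43,16],[45,4],[49,0]]
[[32,2],[43,16],[45,4],[49,0]]
[[32,2],[43,16],[45,4],[49,0]]
[[29,20],[49,0]]
[[29,20],[49,0]]
[[29,20],[49,0]]
[[29,20],[49,0]]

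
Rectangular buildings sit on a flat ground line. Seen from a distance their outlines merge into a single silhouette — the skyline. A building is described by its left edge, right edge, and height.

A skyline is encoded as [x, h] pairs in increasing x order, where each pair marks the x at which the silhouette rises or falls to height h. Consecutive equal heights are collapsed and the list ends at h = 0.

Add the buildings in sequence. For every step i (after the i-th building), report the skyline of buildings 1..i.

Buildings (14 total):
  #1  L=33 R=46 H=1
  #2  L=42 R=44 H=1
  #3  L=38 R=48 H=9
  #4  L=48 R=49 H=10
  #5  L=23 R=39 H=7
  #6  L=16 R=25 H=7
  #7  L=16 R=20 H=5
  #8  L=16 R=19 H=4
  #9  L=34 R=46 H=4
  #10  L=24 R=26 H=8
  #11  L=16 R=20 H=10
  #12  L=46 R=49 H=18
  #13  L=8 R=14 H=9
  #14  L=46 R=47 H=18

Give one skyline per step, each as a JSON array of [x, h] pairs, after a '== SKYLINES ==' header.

== SKYLINES ==
[[33,1],[46,0]]
[[33,1],[46,0]]
[[33,1],[38,9],[48,0]]
[[33,1],[38,9],[48,10],[49,0]]
[[23,7],[38,9],[48,10],[49,0]]
[[16,7],[38,9],[48,10],[49,0]]
[[16,7],[38,9],[48,10],[49,0]]
[[16,7],[38,9],[48,10],[49,0]]
[[16,7],[38,9],[48,10],[49,0]]
[[16,7],[24,8],[26,7],[38,9],[48,10],[49,0]]
[[16,10],[20,7],[24,8],[26,7],[38,9],[48,10],[49,0]]
[[16,10],[20,7],[24,8],[26,7],[38,9],[46,18],[49,0]]
[[8,9],[14,0],[16,10],[20,7],[24,8],[26,7],[38,9],[46,18],[49,0]]
[[8,9],[14,0],[16,10],[20,7],[24,8],[26,7],[38,9],[46,18],[49,0]]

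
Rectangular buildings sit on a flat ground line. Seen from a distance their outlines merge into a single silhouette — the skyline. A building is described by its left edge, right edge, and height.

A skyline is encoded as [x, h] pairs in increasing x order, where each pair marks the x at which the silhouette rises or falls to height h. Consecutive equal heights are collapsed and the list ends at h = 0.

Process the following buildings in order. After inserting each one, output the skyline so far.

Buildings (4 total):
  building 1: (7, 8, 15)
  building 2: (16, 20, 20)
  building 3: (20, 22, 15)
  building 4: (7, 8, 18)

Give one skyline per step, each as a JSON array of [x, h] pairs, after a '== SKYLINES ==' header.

== SKYLINES ==
[[7,15],[8,0]]
[[7,15],[8,0],[16,20],[20,0]]
[[7,15],[8,0],[16,20],[20,15],[22,0]]
[[7,18],[8,0],[16,20],[20,15],[22,0]]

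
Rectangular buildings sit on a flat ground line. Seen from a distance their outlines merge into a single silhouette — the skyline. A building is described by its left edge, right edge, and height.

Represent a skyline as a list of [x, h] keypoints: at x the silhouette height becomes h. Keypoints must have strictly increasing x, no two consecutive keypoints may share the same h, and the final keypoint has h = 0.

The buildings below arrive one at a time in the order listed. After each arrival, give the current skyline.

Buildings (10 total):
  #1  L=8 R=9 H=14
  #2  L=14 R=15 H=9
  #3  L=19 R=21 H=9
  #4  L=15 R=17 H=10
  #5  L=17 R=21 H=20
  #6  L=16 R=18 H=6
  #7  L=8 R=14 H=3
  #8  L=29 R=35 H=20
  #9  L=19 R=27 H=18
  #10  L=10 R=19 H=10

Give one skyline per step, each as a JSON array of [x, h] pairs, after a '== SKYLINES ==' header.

== SKYLINES ==
[[8,14],[9,0]]
[[8,14],[9,0],[14,9],[15,0]]
[[8,14],[9,0],[14,9],[15,0],[19,9],[21,0]]
[[8,14],[9,0],[14,9],[15,10],[17,0],[19,9],[21,0]]
[[8,14],[9,0],[14,9],[15,10],[17,20],[21,0]]
[[8,14],[9,0],[14,9],[15,10],[17,20],[21,0]]
[[8,14],[9,3],[14,9],[15,10],[17,20],[21,0]]
[[8,14],[9,3],[14,9],[15,10],[17,20],[21,0],[29,20],[35,0]]
[[8,14],[9,3],[14,9],[15,10],[17,20],[21,18],[27,0],[29,20],[35,0]]
[[8,14],[9,3],[10,10],[17,20],[21,18],[27,0],[29,20],[35,0]]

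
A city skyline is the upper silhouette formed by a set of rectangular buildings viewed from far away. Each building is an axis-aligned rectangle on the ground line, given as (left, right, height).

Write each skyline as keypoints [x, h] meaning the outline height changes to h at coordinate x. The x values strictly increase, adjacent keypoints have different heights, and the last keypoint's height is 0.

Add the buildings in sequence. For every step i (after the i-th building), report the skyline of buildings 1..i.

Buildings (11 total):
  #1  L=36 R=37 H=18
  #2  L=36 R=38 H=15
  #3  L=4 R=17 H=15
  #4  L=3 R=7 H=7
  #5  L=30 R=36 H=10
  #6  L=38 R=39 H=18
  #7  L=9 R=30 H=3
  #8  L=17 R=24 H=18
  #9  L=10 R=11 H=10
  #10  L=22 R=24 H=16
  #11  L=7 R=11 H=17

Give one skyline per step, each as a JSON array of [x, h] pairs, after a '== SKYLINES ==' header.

== SKYLINES ==
[[36,18],[37,0]]
[[36,18],[37,15],[38,0]]
[[4,15],[17,0],[36,18],[37,15],[38,0]]
[[3,7],[4,15],[17,0],[36,18],[37,15],[38,0]]
[[3,7],[4,15],[17,0],[30,10],[36,18],[37,15],[38,0]]
[[3,7],[4,15],[17,0],[30,10],[36,18],[37,15],[38,18],[39,0]]
[[3,7],[4,15],[17,3],[30,10],[36,18],[37,15],[38,18],[39,0]]
[[3,7],[4,15],[17,18],[24,3],[30,10],[36,18],[37,15],[38,18],[39,0]]
[[3,7],[4,15],[17,18],[24,3],[30,10],[36,18],[37,15],[38,18],[39,0]]
[[3,7],[4,15],[17,18],[24,3],[30,10],[36,18],[37,15],[38,18],[39,0]]
[[3,7],[4,15],[7,17],[11,15],[17,18],[24,3],[30,10],[36,18],[37,15],[38,18],[39,0]]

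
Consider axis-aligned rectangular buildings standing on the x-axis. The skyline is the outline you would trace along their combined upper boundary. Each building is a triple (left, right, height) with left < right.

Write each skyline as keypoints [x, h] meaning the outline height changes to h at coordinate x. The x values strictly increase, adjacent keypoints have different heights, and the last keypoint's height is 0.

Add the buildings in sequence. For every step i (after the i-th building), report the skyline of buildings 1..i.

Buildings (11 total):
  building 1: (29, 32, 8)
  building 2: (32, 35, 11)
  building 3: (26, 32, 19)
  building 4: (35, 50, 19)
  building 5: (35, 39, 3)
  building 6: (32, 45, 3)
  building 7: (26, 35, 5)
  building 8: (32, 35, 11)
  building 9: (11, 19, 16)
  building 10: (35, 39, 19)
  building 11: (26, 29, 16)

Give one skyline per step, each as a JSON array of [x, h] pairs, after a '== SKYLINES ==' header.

== SKYLINES ==
[[29,8],[32,0]]
[[29,8],[32,11],[35,0]]
[[26,19],[32,11],[35,0]]
[[26,19],[32,11],[35,19],[50,0]]
[[26,19],[32,11],[35,19],[50,0]]
[[26,19],[32,11],[35,19],[50,0]]
[[26,19],[32,11],[35,19],[50,0]]
[[26,19],[32,11],[35,19],[50,0]]
[[11,16],[19,0],[26,19],[32,11],[35,19],[50,0]]
[[11,16],[19,0],[26,19],[32,11],[35,19],[50,0]]
[[11,16],[19,0],[26,19],[32,11],[35,19],[50,0]]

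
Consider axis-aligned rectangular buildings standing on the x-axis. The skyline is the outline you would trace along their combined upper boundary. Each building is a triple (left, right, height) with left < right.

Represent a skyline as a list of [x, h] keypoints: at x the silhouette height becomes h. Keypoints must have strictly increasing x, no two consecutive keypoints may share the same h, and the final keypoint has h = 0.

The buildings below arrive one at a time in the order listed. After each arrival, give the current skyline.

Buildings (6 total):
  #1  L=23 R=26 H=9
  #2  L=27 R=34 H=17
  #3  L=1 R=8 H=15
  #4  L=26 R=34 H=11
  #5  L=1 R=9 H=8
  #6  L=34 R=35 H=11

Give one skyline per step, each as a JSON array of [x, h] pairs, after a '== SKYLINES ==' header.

== SKYLINES ==
[[23,9],[26,0]]
[[23,9],[26,0],[27,17],[34,0]]
[[1,15],[8,0],[23,9],[26,0],[27,17],[34,0]]
[[1,15],[8,0],[23,9],[26,11],[27,17],[34,0]]
[[1,15],[8,8],[9,0],[23,9],[26,11],[27,17],[34,0]]
[[1,15],[8,8],[9,0],[23,9],[26,11],[27,17],[34,11],[35,0]]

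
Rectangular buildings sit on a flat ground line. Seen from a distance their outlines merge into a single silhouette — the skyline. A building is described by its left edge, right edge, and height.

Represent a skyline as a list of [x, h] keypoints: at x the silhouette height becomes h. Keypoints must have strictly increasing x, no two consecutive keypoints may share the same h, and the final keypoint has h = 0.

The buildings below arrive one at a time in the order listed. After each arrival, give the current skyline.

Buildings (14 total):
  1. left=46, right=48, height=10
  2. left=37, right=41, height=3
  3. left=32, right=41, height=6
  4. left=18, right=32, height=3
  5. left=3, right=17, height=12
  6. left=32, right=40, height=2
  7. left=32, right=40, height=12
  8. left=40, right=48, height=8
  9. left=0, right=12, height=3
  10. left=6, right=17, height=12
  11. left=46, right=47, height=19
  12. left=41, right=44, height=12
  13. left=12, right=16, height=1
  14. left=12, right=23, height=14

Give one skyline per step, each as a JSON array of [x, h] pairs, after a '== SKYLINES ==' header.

== SKYLINES ==
[[46,10],[48,0]]
[[37,3],[41,0],[46,10],[48,0]]
[[32,6],[41,0],[46,10],[48,0]]
[[18,3],[32,6],[41,0],[46,10],[48,0]]
[[3,12],[17,0],[18,3],[32,6],[41,0],[46,10],[48,0]]
[[3,12],[17,0],[18,3],[32,6],[41,0],[46,10],[48,0]]
[[3,12],[17,0],[18,3],[32,12],[40,6],[41,0],[46,10],[48,0]]
[[3,12],[17,0],[18,3],[32,12],[40,8],[46,10],[48,0]]
[[0,3],[3,12],[17,0],[18,3],[32,12],[40,8],[46,10],[48,0]]
[[0,3],[3,12],[17,0],[18,3],[32,12],[40,8],[46,10],[48,0]]
[[0,3],[3,12],[17,0],[18,3],[32,12],[40,8],[46,19],[47,10],[48,0]]
[[0,3],[3,12],[17,0],[18,3],[32,12],[40,8],[41,12],[44,8],[46,19],[47,10],[48,0]]
[[0,3],[3,12],[17,0],[18,3],[32,12],[40,8],[41,12],[44,8],[46,19],[47,10],[48,0]]
[[0,3],[3,12],[12,14],[23,3],[32,12],[40,8],[41,12],[44,8],[46,19],[47,10],[48,0]]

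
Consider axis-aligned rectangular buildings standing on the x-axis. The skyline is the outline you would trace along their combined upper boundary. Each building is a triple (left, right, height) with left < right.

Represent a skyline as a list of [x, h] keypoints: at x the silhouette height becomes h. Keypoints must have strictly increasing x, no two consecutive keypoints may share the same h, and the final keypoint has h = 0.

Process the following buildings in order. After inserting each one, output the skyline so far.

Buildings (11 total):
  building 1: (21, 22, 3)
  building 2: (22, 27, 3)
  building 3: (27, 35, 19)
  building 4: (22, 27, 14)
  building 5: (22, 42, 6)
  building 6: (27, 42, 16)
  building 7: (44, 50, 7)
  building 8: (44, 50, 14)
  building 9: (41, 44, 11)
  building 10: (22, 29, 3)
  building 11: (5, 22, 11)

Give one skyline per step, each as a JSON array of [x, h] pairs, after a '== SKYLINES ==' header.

== SKYLINES ==
[[21,3],[22,0]]
[[21,3],[27,0]]
[[21,3],[27,19],[35,0]]
[[21,3],[22,14],[27,19],[35,0]]
[[21,3],[22,14],[27,19],[35,6],[42,0]]
[[21,3],[22,14],[27,19],[35,16],[42,0]]
[[21,3],[22,14],[27,19],[35,16],[42,0],[44,7],[50,0]]
[[21,3],[22,14],[27,19],[35,16],[42,0],[44,14],[50,0]]
[[21,3],[22,14],[27,19],[35,16],[42,11],[44,14],[50,0]]
[[21,3],[22,14],[27,19],[35,16],[42,11],[44,14],[50,0]]
[[5,11],[22,14],[27,19],[35,16],[42,11],[44,14],[50,0]]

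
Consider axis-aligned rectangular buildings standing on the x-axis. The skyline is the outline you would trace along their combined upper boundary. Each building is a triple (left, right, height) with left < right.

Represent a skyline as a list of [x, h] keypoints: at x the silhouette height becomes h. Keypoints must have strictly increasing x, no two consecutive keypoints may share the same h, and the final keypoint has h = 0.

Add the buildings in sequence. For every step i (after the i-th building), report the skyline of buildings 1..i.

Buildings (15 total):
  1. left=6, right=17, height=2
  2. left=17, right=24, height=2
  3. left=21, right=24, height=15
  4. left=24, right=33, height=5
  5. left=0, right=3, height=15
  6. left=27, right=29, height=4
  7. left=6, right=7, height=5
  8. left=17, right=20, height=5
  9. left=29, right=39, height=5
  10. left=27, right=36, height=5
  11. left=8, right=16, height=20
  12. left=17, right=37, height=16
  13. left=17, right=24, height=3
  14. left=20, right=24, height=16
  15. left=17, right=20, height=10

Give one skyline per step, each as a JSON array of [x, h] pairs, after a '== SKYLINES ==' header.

== SKYLINES ==
[[6,2],[17,0]]
[[6,2],[24,0]]
[[6,2],[21,15],[24,0]]
[[6,2],[21,15],[24,5],[33,0]]
[[0,15],[3,0],[6,2],[21,15],[24,5],[33,0]]
[[0,15],[3,0],[6,2],[21,15],[24,5],[33,0]]
[[0,15],[3,0],[6,5],[7,2],[21,15],[24,5],[33,0]]
[[0,15],[3,0],[6,5],[7,2],[17,5],[20,2],[21,15],[24,5],[33,0]]
[[0,15],[3,0],[6,5],[7,2],[17,5],[20,2],[21,15],[24,5],[39,0]]
[[0,15],[3,0],[6,5],[7,2],[17,5],[20,2],[21,15],[24,5],[39,0]]
[[0,15],[3,0],[6,5],[7,2],[8,20],[16,2],[17,5],[20,2],[21,15],[24,5],[39,0]]
[[0,15],[3,0],[6,5],[7,2],[8,20],[16,2],[17,16],[37,5],[39,0]]
[[0,15],[3,0],[6,5],[7,2],[8,20],[16,2],[17,16],[37,5],[39,0]]
[[0,15],[3,0],[6,5],[7,2],[8,20],[16,2],[17,16],[37,5],[39,0]]
[[0,15],[3,0],[6,5],[7,2],[8,20],[16,2],[17,16],[37,5],[39,0]]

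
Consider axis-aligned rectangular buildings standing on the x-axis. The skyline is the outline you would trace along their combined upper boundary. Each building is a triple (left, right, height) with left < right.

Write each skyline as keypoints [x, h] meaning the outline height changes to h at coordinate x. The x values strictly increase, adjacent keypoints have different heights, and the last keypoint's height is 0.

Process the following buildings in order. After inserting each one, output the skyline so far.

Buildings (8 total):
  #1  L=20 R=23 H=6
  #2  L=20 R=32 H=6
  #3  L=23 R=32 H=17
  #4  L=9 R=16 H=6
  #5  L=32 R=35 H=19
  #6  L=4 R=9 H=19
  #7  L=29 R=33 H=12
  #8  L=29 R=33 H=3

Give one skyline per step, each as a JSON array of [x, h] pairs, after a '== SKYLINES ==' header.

== SKYLINES ==
[[20,6],[23,0]]
[[20,6],[32,0]]
[[20,6],[23,17],[32,0]]
[[9,6],[16,0],[20,6],[23,17],[32,0]]
[[9,6],[16,0],[20,6],[23,17],[32,19],[35,0]]
[[4,19],[9,6],[16,0],[20,6],[23,17],[32,19],[35,0]]
[[4,19],[9,6],[16,0],[20,6],[23,17],[32,19],[35,0]]
[[4,19],[9,6],[16,0],[20,6],[23,17],[32,19],[35,0]]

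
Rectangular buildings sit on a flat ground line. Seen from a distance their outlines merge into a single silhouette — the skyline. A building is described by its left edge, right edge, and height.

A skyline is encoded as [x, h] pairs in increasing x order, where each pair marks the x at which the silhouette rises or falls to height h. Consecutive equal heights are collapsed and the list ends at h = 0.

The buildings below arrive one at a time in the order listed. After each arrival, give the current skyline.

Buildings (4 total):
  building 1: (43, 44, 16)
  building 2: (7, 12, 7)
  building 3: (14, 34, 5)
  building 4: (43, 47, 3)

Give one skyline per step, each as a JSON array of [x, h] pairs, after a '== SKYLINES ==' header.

== SKYLINES ==
[[43,16],[44,0]]
[[7,7],[12,0],[43,16],[44,0]]
[[7,7],[12,0],[14,5],[34,0],[43,16],[44,0]]
[[7,7],[12,0],[14,5],[34,0],[43,16],[44,3],[47,0]]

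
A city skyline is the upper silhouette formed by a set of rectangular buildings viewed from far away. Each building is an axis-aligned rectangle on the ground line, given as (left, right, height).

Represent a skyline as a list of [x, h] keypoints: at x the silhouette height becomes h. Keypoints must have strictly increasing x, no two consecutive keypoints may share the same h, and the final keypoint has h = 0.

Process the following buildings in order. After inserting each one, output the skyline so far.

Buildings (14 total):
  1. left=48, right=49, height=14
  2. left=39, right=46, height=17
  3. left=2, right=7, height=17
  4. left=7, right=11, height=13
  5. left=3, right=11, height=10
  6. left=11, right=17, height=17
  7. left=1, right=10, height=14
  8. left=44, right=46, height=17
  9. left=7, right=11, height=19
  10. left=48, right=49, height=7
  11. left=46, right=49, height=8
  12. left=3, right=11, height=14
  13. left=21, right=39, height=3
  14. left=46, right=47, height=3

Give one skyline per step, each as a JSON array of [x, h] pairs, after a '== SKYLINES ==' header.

== SKYLINES ==
[[48,14],[49,0]]
[[39,17],[46,0],[48,14],[49,0]]
[[2,17],[7,0],[39,17],[46,0],[48,14],[49,0]]
[[2,17],[7,13],[11,0],[39,17],[46,0],[48,14],[49,0]]
[[2,17],[7,13],[11,0],[39,17],[46,0],[48,14],[49,0]]
[[2,17],[7,13],[11,17],[17,0],[39,17],[46,0],[48,14],[49,0]]
[[1,14],[2,17],[7,14],[10,13],[11,17],[17,0],[39,17],[46,0],[48,14],[49,0]]
[[1,14],[2,17],[7,14],[10,13],[11,17],[17,0],[39,17],[46,0],[48,14],[49,0]]
[[1,14],[2,17],[7,19],[11,17],[17,0],[39,17],[46,0],[48,14],[49,0]]
[[1,14],[2,17],[7,19],[11,17],[17,0],[39,17],[46,0],[48,14],[49,0]]
[[1,14],[2,17],[7,19],[11,17],[17,0],[39,17],[46,8],[48,14],[49,0]]
[[1,14],[2,17],[7,19],[11,17],[17,0],[39,17],[46,8],[48,14],[49,0]]
[[1,14],[2,17],[7,19],[11,17],[17,0],[21,3],[39,17],[46,8],[48,14],[49,0]]
[[1,14],[2,17],[7,19],[11,17],[17,0],[21,3],[39,17],[46,8],[48,14],[49,0]]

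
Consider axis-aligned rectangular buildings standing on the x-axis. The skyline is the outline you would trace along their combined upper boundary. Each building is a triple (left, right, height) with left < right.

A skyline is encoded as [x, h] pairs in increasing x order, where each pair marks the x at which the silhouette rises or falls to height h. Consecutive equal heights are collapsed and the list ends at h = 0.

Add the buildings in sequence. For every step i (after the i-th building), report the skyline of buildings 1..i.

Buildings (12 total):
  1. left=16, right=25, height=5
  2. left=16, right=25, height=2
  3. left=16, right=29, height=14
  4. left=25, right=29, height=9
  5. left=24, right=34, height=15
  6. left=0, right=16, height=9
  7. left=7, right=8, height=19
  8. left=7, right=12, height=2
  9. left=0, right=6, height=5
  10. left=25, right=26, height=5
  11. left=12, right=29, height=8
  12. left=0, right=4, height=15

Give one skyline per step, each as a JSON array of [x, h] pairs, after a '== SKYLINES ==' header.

== SKYLINES ==
[[16,5],[25,0]]
[[16,5],[25,0]]
[[16,14],[29,0]]
[[16,14],[29,0]]
[[16,14],[24,15],[34,0]]
[[0,9],[16,14],[24,15],[34,0]]
[[0,9],[7,19],[8,9],[16,14],[24,15],[34,0]]
[[0,9],[7,19],[8,9],[16,14],[24,15],[34,0]]
[[0,9],[7,19],[8,9],[16,14],[24,15],[34,0]]
[[0,9],[7,19],[8,9],[16,14],[24,15],[34,0]]
[[0,9],[7,19],[8,9],[16,14],[24,15],[34,0]]
[[0,15],[4,9],[7,19],[8,9],[16,14],[24,15],[34,0]]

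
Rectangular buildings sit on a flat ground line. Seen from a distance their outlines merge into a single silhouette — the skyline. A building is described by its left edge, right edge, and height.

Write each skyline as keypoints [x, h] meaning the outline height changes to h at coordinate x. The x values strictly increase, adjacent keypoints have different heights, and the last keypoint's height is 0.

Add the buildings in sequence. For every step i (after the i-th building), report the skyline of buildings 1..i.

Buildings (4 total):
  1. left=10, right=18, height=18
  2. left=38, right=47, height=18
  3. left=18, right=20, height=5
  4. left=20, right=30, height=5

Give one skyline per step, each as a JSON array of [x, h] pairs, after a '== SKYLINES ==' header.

== SKYLINES ==
[[10,18],[18,0]]
[[10,18],[18,0],[38,18],[47,0]]
[[10,18],[18,5],[20,0],[38,18],[47,0]]
[[10,18],[18,5],[30,0],[38,18],[47,0]]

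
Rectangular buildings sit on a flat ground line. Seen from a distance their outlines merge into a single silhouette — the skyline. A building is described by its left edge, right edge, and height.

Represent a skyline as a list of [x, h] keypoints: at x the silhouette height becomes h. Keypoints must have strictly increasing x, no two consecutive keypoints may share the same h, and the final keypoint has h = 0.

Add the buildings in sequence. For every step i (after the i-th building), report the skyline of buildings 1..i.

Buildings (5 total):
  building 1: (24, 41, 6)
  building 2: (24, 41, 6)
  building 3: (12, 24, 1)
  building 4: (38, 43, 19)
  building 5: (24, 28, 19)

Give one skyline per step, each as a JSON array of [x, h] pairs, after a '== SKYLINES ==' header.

== SKYLINES ==
[[24,6],[41,0]]
[[24,6],[41,0]]
[[12,1],[24,6],[41,0]]
[[12,1],[24,6],[38,19],[43,0]]
[[12,1],[24,19],[28,6],[38,19],[43,0]]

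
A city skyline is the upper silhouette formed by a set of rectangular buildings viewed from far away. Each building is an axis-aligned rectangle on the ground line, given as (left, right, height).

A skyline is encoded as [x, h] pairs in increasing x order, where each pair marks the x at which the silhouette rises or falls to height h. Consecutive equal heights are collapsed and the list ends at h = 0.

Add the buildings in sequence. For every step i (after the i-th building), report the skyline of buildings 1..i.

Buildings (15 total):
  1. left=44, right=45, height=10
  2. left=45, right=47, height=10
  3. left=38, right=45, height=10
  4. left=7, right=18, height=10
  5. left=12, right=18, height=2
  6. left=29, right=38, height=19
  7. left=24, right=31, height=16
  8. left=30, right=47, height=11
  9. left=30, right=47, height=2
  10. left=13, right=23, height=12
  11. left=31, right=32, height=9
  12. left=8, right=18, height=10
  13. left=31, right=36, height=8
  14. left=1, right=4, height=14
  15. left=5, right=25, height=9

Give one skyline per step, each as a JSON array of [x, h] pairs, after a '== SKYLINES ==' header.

== SKYLINES ==
[[44,10],[45,0]]
[[44,10],[47,0]]
[[38,10],[47,0]]
[[7,10],[18,0],[38,10],[47,0]]
[[7,10],[18,0],[38,10],[47,0]]
[[7,10],[18,0],[29,19],[38,10],[47,0]]
[[7,10],[18,0],[24,16],[29,19],[38,10],[47,0]]
[[7,10],[18,0],[24,16],[29,19],[38,11],[47,0]]
[[7,10],[18,0],[24,16],[29,19],[38,11],[47,0]]
[[7,10],[13,12],[23,0],[24,16],[29,19],[38,11],[47,0]]
[[7,10],[13,12],[23,0],[24,16],[29,19],[38,11],[47,0]]
[[7,10],[13,12],[23,0],[24,16],[29,19],[38,11],[47,0]]
[[7,10],[13,12],[23,0],[24,16],[29,19],[38,11],[47,0]]
[[1,14],[4,0],[7,10],[13,12],[23,0],[24,16],[29,19],[38,11],[47,0]]
[[1,14],[4,0],[5,9],[7,10],[13,12],[23,9],[24,16],[29,19],[38,11],[47,0]]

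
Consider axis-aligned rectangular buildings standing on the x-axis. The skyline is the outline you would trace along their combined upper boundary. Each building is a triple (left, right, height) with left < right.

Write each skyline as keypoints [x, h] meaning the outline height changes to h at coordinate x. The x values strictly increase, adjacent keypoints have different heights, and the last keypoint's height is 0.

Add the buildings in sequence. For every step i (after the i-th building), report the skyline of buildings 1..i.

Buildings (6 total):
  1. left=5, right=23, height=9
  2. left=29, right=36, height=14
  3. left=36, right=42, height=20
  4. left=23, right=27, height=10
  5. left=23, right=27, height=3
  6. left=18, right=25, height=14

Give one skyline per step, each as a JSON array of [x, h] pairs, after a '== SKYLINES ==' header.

== SKYLINES ==
[[5,9],[23,0]]
[[5,9],[23,0],[29,14],[36,0]]
[[5,9],[23,0],[29,14],[36,20],[42,0]]
[[5,9],[23,10],[27,0],[29,14],[36,20],[42,0]]
[[5,9],[23,10],[27,0],[29,14],[36,20],[42,0]]
[[5,9],[18,14],[25,10],[27,0],[29,14],[36,20],[42,0]]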